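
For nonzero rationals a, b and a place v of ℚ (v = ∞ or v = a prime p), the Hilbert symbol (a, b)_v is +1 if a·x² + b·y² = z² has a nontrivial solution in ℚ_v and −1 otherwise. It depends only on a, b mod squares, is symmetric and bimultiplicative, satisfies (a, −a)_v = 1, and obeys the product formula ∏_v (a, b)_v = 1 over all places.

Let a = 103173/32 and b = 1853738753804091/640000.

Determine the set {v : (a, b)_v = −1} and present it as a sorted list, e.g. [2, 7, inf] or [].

[2, 3, 11, 17]

Mod squares: a ≡ 714, b ≡ 11. Check v ∈ {∞, 2, 3, 5, 7, 11, 17, 23, 31}.
v=11: a=11^0·(≡7), b=11^1·(≡3) mod 11; (7|11)=-1, (3|11)=+1; (−1)^{0·1·5}·(-1)^1·(+1)^0 = -1.
v=31: a=31^0·(≡5), b=31^2·(≡6) mod 31; (5|31)=+1, (6|31)=-1; (−1)^{0·2·15}·(+1)^2·(-1)^0 = +1.
v=17: a=17^3·(≡15), b=17^4·(≡3) mod 17; (15|17)=+1, (3|17)=-1; (−1)^{3·4·8}·(+1)^4·(-1)^3 = -1.
v=∞: 714 > 0 and 11 > 0  ⇒  (a,b)_∞ = +1.
v=5: a=5^0·(≡4), b=5^-4·(≡4) mod 5; (4|5)=+1, (4|5)=+1; (−1)^{0·-4·2}·(+1)^-4·(+1)^0 = +1.
v=23: a=23^0·(≡2), b=23^2·(≡15) mod 23; (2|23)=+1, (15|23)=-1; (−1)^{0·2·11}·(+1)^2·(-1)^0 = +1.
v=3: a=3^1·(≡1), b=3^4·(≡2) mod 3; (1|3)=+1, (2|3)=-1; (−1)^{1·4·1}·(+1)^4·(-1)^1 = -1.
v=7: a=7^1·(≡1), b=7^2·(≡2) mod 7; (1|7)=+1, (2|7)=+1; (−1)^{1·2·3}·(+1)^2·(+1)^1 = +1.
v=2: v_2(a)=-5, v_2(b)=-10; units ≡ 5, 3 (mod 8); ε·ε+αω+βω = 0·1+-5·1+-10·1 ≡ 1  ⇒  (a,b)_2 = -1.
Ram(714, 11) = {2, 3, 11, 17}; no ℚ_2-point on the conic.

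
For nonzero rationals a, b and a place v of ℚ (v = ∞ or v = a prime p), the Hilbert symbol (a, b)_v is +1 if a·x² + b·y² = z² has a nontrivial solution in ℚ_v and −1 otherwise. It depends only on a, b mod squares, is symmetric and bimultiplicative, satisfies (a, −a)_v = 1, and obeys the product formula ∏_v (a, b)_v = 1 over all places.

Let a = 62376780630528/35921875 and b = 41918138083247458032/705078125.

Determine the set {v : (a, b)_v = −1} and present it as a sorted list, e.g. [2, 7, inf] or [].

[3, 5, 7, 13, 19, 31]

(a, b) ≡ (798, 42315) mod (ℚ^×)²; places V = {2, 3, 5, 7, 11, 13, 19, 31, ∞}.
(a,b)_11: α=-2, u≡8; β=2, v≡1 (mod 11); (8|11)=-1, (1|11)=+1; sign (−1)^0·-1^2·+1^-2 = +1.
(a,b)_13: α=2, u≡8; β=3, v≡5 (mod 13); (8|13)=-1, (5|13)=-1; sign (−1)^0·-1^3·-1^2 = -1.
(a,b)_19: α=-1, u≡4; β=-2, v≡2 (mod 19); (4|19)=+1, (2|19)=-1; sign (−1)^0·+1^-2·-1^-1 = -1.
(a,b)_3: α=7, u≡2; β=9, v≡2 (mod 3); (2|3)=-1, (2|3)=-1; sign (−1)^1·-1^9·-1^7 = -1.
(a,b)_∞: sgn(798)=+, sgn(42315)=+, so +1.
(a,b)_2: α=9, β=4; u≡7, v≡3 (mod 8); ε(u)ε(v)=1·1, αω(v)=9·1, βω(u)=4·0; sum ≡ 0  ⇒  +1.
(a,b)_5: α=-6, u≡2; β=-9, v≡2 (mod 5); (2|5)=-1, (2|5)=-1; sign (−1)^0·-1^-9·-1^-6 = -1.
(a,b)_7: α=3, u≡2; β=5, v≡1 (mod 7); (2|7)=+1, (1|7)=+1; sign (−1)^1·+1^5·+1^3 = -1.
(a,b)_31: α=2, u≡29; β=3, v≡28 (mod 31); (29|31)=-1, (28|31)=+1; sign (−1)^0·-1^3·+1^2 = -1.
Ram(798, 42315) = {3, 5, 7, 13, 19, 31}; no ℚ_3-point on the conic.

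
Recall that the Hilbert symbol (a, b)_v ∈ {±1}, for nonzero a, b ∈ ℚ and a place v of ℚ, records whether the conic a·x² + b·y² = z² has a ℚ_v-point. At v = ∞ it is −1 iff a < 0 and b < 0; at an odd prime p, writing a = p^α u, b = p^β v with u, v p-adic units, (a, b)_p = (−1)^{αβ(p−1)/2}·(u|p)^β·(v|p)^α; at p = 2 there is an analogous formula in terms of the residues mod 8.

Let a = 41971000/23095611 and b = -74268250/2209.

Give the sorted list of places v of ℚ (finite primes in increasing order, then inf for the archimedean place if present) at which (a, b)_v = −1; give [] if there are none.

[5, 11, 19, 31]

(a, b) ≡ (2090, -2170) mod (ℚ^×)²; places V = {2, 3, 5, 7, 11, 19, 23, 31, 37, 47, ∞}.
(a,b)_11: α=-1, u≡3; β=0, v≡6 (mod 11); (3|11)=+1, (6|11)=-1; sign (−1)^0·+1^0·-1^-1 = -1.
(a,b)_5: α=3, u≡3; β=3, v≡1 (mod 5); (3|5)=-1, (1|5)=+1; sign (−1)^0·-1^3·+1^3 = -1.
(a,b)_19: α=1, u≡13; β=0, v≡18 (mod 19); (13|19)=-1, (18|19)=-1; sign (−1)^0·-1^0·-1^1 = -1.
(a,b)_23: α=-2, u≡5; β=0, v≡15 (mod 23); (5|23)=-1, (15|23)=-1; sign (−1)^0·-1^0·-1^-2 = +1.
(a,b)_37: α=0, u≡19; β=2, v≡31 (mod 37); (19|37)=-1, (31|37)=-1; sign (−1)^0·-1^2·-1^0 = +1.
(a,b)_∞: sgn(2090)=+, sgn(-2170)=−, so +1.
(a,b)_47: α=2, u≡35; β=-2, v≡22 (mod 47); (35|47)=-1, (22|47)=-1; sign (−1)^0·-1^-2·-1^2 = +1.
(a,b)_3: α=-4, u≡2; β=0, v≡2 (mod 3); (2|3)=-1, (2|3)=-1; sign (−1)^0·-1^0·-1^-4 = +1.
(a,b)_2: α=3, β=1; u≡5, v≡3 (mod 8); ε(u)ε(v)=0·1, αω(v)=3·1, βω(u)=1·1; sum ≡ 0  ⇒  +1.
(a,b)_7: α=-2, u≡1; β=1, v≡6 (mod 7); (1|7)=+1, (6|7)=-1; sign (−1)^0·+1^1·-1^-2 = +1.
(a,b)_31: α=0, u≡13; β=1, v≡30 (mod 31); (13|31)=-1, (30|31)=-1; sign (−1)^0·-1^1·-1^0 = -1.
Ram(2090, -2170) = {5, 11, 19, 31}; no ℚ_5-point on the conic.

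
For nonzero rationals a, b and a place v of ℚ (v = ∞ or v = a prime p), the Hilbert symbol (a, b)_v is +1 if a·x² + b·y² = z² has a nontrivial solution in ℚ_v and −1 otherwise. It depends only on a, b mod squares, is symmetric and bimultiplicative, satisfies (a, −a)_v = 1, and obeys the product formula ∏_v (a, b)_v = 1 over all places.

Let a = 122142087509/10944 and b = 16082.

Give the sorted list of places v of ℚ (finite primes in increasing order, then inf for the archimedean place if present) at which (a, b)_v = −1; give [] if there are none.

Mod squares: a ≡ 9548279, b ≡ 16082. Check v ∈ {∞, 2, 3, 11, 13, 17, 19, 29, 31, 43}.
v=17: a=17^2·(≡9), b=17^1·(≡11) mod 17; (9|17)=+1, (11|17)=-1; (−1)^{2·1·8}·(+1)^1·(-1)^2 = +1.
v=11: a=11^0·(≡9), b=11^1·(≡10) mod 11; (9|11)=+1, (10|11)=-1; (−1)^{0·1·5}·(+1)^1·(-1)^0 = +1.
v=29: a=29^3·(≡17), b=29^0·(≡16) mod 29; (17|29)=-1, (16|29)=+1; (−1)^{3·0·14}·(-1)^0·(+1)^3 = +1.
v=3: a=3^-2·(≡2), b=3^0·(≡2) mod 3; (2|3)=-1, (2|3)=-1; (−1)^{-2·0·1}·(-1)^0·(-1)^-2 = +1.
v=31: a=31^1·(≡13), b=31^0·(≡24) mod 31; (13|31)=-1, (24|31)=-1; (−1)^{1·0·15}·(-1)^0·(-1)^1 = -1.
v=∞: 9548279 > 0 and 16082 > 0  ⇒  (a,b)_∞ = +1.
v=13: a=13^1·(≡9), b=13^0·(≡1) mod 13; (9|13)=+1, (1|13)=+1; (−1)^{1·0·6}·(+1)^0·(+1)^1 = +1.
v=43: a=43^1·(≡24), b=43^1·(≡30) mod 43; (24|43)=+1, (30|43)=-1; (−1)^{1·1·21}·(+1)^1·(-1)^1 = +1.
v=2: v_2(a)=-6, v_2(b)=1; units ≡ 7, 1 (mod 8); ε·ε+αω+βω = 1·0+-6·0+1·0 ≡ 0  ⇒  (a,b)_2 = +1.
v=19: a=19^-1·(≡8), b=19^0·(≡8) mod 19; (8|19)=-1, (8|19)=-1; (−1)^{-1·0·9}·(-1)^0·(-1)^-1 = -1.
(9548279, 16082 / ℚ) ramifies at {19, 31}: a division algebra.

[19, 31]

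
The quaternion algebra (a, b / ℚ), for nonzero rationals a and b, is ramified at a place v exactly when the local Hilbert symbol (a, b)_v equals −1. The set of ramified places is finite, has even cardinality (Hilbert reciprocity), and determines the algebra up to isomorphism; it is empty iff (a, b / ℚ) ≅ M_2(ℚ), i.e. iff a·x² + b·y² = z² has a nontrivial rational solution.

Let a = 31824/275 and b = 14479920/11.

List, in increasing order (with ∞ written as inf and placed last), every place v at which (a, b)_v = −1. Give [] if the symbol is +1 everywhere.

[11, 13]

Mod squares: a ≡ 2431, b ≡ 6545. Check v ∈ {∞, 2, 3, 5, 7, 11, 13, 17}.
v=11: a=11^-1·(≡4), b=11^-1·(≡4) mod 11; (4|11)=+1, (4|11)=+1; (−1)^{-1·-1·5}·(+1)^-1·(+1)^-1 = -1.
v=5: a=5^-2·(≡4), b=5^1·(≡4) mod 5; (4|5)=+1, (4|5)=+1; (−1)^{-2·1·2}·(+1)^1·(+1)^-2 = +1.
v=7: a=7^0·(≡1), b=7^1·(≡1) mod 7; (1|7)=+1, (1|7)=+1; (−1)^{0·1·3}·(+1)^1·(+1)^0 = +1.
v=17: a=17^1·(≡12), b=17^1·(≡7) mod 17; (12|17)=-1, (7|17)=-1; (−1)^{1·1·8}·(-1)^1·(-1)^1 = +1.
v=∞: 2431 > 0 and 6545 > 0  ⇒  (a,b)_∞ = +1.
v=3: a=3^2·(≡1), b=3^2·(≡2) mod 3; (1|3)=+1, (2|3)=-1; (−1)^{2·2·1}·(+1)^2·(-1)^2 = +1.
v=2: v_2(a)=4, v_2(b)=4; units ≡ 7, 1 (mod 8); ε·ε+αω+βω = 1·0+4·0+4·0 ≡ 0  ⇒  (a,b)_2 = +1.
v=13: a=13^1·(≡2), b=13^2·(≡8) mod 13; (2|13)=-1, (8|13)=-1; (−1)^{1·2·6}·(-1)^2·(-1)^1 = -1.
Ram(2431, 6545) = {11, 13}; no ℚ_11-point on the conic.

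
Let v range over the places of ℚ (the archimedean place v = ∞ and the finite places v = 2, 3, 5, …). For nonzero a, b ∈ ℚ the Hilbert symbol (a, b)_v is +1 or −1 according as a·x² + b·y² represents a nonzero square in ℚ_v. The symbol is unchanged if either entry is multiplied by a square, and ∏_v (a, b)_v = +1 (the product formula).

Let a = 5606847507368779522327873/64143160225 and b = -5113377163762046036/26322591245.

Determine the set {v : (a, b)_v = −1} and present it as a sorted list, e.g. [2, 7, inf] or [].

(a, b) ≡ (697, -43945) mod (ℚ^×)²; places V = {2, 5, 11, 13, 17, 37, 41, 47, 53, ∞}.
(a,b)_5: α=-2, u≡2; β=-1, v≡1 (mod 5); (2|5)=-1, (1|5)=+1; sign (−1)^0·-1^-1·+1^-2 = -1.
(a,b)_2: α=0, β=2; u≡1, v≡7 (mod 8); ε(u)ε(v)=0·1, αω(v)=0·0, βω(u)=2·0; sum ≡ 0  ⇒  +1.
(a,b)_17: α=5, u≡6; β=3, v≡9 (mod 17); (6|17)=-1, (9|17)=+1; sign (−1)^0·-1^3·+1^5 = -1.
(a,b)_13: α=0, u≡6; β=2, v≡11 (mod 13); (6|13)=-1, (11|13)=-1; sign (−1)^0·-1^2·-1^0 = +1.
(a,b)_∞: sgn(697)=+, sgn(-43945)=−, so +1.
(a,b)_41: α=3, u≡6; β=2, v≡28 (mod 41); (6|41)=-1, (28|41)=-1; sign (−1)^0·-1^2·-1^3 = -1.
(a,b)_53: α=0, u≡22; β=-2, v≡34 (mod 53); (22|53)=-1, (34|53)=-1; sign (−1)^0·-1^-2·-1^0 = +1.
(a,b)_47: α=2, u≡35; β=1, v≡40 (mod 47); (35|47)=-1, (40|47)=-1; sign (−1)^0·-1^1·-1^2 = -1.
(a,b)_11: α=10, u≡1; β=7, v≡9 (mod 11); (1|11)=+1, (9|11)=+1; sign (−1)^0·+1^7·+1^10 = +1.
(a,b)_37: α=-6, u≡35; β=-4, v≡36 (mod 37); (35|37)=-1, (36|37)=+1; sign (−1)^0·-1^-4·+1^-6 = +1.
(697, -43945 / ℚ) ramifies at {5, 17, 41, 47}: a division algebra.

[5, 17, 41, 47]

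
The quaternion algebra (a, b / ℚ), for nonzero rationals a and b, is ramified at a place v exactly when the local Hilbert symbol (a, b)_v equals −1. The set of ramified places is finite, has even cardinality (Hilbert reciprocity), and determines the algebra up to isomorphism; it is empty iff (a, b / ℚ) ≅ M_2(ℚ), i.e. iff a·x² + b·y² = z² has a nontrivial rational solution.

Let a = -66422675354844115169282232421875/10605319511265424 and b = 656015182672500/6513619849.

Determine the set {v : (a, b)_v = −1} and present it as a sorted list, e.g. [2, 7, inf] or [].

[3, 19]

Mod squares: a ≡ -33915, b ≡ 2261. Check v ∈ {∞, 2, 3, 5, 7, 11, 17, 19, 23, 29}.
v=∞: -33915 < 0 and 2261 > 0  ⇒  (a,b)_∞ = +1.
v=29: a=29^-4·(≡8), b=29^-2·(≡13) mod 29; (8|29)=-1, (13|29)=+1; (−1)^{-4·-2·14}·(-1)^-2·(+1)^-4 = +1.
v=3: a=3^13·(≡2), b=3^8·(≡2) mod 3; (2|3)=-1, (2|3)=-1; (−1)^{13·8·1}·(-1)^8·(-1)^13 = -1.
v=2: v_2(a)=-4, v_2(b)=2; units ≡ 5, 5 (mod 8); ε·ε+αω+βω = 0·0+-4·1+2·1 ≡ 0  ⇒  (a,b)_2 = +1.
v=17: a=17^5·(≡11), b=17^1·(≡6) mod 17; (11|17)=-1, (6|17)=-1; (−1)^{5·1·8}·(-1)^1·(-1)^5 = +1.
v=5: a=5^9·(≡3), b=5^4·(≡4) mod 5; (3|5)=-1, (4|5)=+1; (−1)^{9·4·2}·(-1)^4·(+1)^9 = +1.
v=11: a=11^-6·(≡5), b=11^-4·(≡7) mod 11; (5|11)=+1, (7|11)=-1; (−1)^{-6·-4·5}·(+1)^-4·(-1)^-6 = +1.
v=23: a=23^-2·(≡14), b=23^-2·(≡7) mod 23; (14|23)=-1, (7|23)=-1; (−1)^{-2·-2·11}·(-1)^-2·(-1)^-2 = +1.
v=7: a=7^5·(≡5), b=7^3·(≡4) mod 7; (5|7)=-1, (4|7)=+1; (−1)^{5·3·3}·(-1)^3·(+1)^5 = +1.
v=19: a=19^7·(≡4), b=19^3·(≡16) mod 19; (4|19)=+1, (16|19)=+1; (−1)^{7·3·9}·(+1)^3·(+1)^7 = -1.
Ram(-33915, 2261) = {3, 19}; no ℚ_3-point on the conic.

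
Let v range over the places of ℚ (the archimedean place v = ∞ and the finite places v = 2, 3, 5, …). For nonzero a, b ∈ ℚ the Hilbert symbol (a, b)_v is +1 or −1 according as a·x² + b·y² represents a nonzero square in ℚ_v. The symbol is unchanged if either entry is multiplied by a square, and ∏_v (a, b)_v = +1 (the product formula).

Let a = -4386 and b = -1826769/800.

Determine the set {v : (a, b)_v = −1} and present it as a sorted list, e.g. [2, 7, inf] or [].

[2, 17, 43, inf]

Mod squares: a ≡ -4386, b ≡ -258. Check v ∈ {∞, 2, 3, 5, 7, 17, 43}.
v=5: a=5^0·(≡4), b=5^-2·(≡3) mod 5; (4|5)=+1, (3|5)=-1; (−1)^{0·-2·2}·(+1)^-2·(-1)^0 = +1.
v=17: a=17^1·(≡14), b=17^2·(≡3) mod 17; (14|17)=-1, (3|17)=-1; (−1)^{1·2·8}·(-1)^2·(-1)^1 = -1.
v=2: v_2(a)=1, v_2(b)=-5; units ≡ 7, 7 (mod 8); ε·ε+αω+βω = 1·1+1·0+-5·0 ≡ 1  ⇒  (a,b)_2 = -1.
v=∞: -4386 < 0 and -258 < 0  ⇒  (a,b)_∞ = -1.
v=3: a=3^1·(≡2), b=3^1·(≡1) mod 3; (2|3)=-1, (1|3)=+1; (−1)^{1·1·1}·(-1)^1·(+1)^1 = +1.
v=7: a=7^0·(≡3), b=7^2·(≡4) mod 7; (3|7)=-1, (4|7)=+1; (−1)^{0·2·3}·(-1)^2·(+1)^0 = +1.
v=43: a=43^1·(≡27), b=43^1·(≡5) mod 43; (27|43)=-1, (5|43)=-1; (−1)^{1·1·21}·(-1)^1·(-1)^1 = -1.
(-4386, -258 / ℚ) ramifies at {2, 17, 43, ∞}: a division algebra.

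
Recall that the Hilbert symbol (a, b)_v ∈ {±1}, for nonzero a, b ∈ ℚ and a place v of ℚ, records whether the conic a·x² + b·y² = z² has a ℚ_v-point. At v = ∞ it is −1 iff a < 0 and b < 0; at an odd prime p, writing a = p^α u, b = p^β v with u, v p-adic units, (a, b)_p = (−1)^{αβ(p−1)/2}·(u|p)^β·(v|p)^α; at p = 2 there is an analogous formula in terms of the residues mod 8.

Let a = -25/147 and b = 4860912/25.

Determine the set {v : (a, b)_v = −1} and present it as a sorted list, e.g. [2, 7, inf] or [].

[17, 23]

Mod squares: a ≡ -3, b ≡ 303807. Check v ∈ {∞, 2, 3, 5, 7, 17, 23, 37}.
v=7: a=7^-2·(≡1), b=7^1·(≡4) mod 7; (1|7)=+1, (4|7)=+1; (−1)^{-2·1·3}·(+1)^1·(+1)^-2 = +1.
v=17: a=17^0·(≡7), b=17^1·(≡8) mod 17; (7|17)=-1, (8|17)=+1; (−1)^{0·1·8}·(-1)^1·(+1)^0 = -1.
v=23: a=23^0·(≡10), b=23^1·(≡10) mod 23; (10|23)=-1, (10|23)=-1; (−1)^{0·1·11}·(-1)^1·(-1)^0 = -1.
v=5: a=5^2·(≡2), b=5^-2·(≡2) mod 5; (2|5)=-1, (2|5)=-1; (−1)^{2·-2·2}·(-1)^-2·(-1)^2 = +1.
v=37: a=37^0·(≡25), b=37^1·(≡4) mod 37; (25|37)=+1, (4|37)=+1; (−1)^{0·1·18}·(+1)^1·(+1)^0 = +1.
v=3: a=3^-1·(≡2), b=3^1·(≡1) mod 3; (2|3)=-1, (1|3)=+1; (−1)^{-1·1·1}·(-1)^1·(+1)^-1 = +1.
v=∞: -3 < 0 and 303807 > 0  ⇒  (a,b)_∞ = +1.
v=2: v_2(a)=0, v_2(b)=4; units ≡ 5, 7 (mod 8); ε·ε+αω+βω = 0·1+0·0+4·1 ≡ 0  ⇒  (a,b)_2 = +1.
|Ram(-3, 303807)| = 2, even; anisotropic at {17, 23}.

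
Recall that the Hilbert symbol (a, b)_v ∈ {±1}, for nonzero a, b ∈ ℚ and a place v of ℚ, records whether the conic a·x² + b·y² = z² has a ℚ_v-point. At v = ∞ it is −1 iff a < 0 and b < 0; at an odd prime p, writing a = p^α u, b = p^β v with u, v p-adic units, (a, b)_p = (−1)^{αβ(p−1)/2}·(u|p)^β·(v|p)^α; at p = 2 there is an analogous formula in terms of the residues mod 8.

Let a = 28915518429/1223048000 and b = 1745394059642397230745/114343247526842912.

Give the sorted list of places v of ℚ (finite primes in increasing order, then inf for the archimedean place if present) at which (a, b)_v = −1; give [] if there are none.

[5, 7]

(a, b) ≡ (105, 210) mod (ℚ^×)²; places V = {2, 3, 5, 7, 17, 19, 23, 31, ∞}.
(a,b)_19: α=2, u≡10; β=2, v≡6 (mod 19); (10|19)=-1, (6|19)=+1; sign (−1)^0·-1^2·+1^2 = +1.
(a,b)_5: α=-3, u≡1; β=1, v≡2 (mod 5); (1|5)=+1, (2|5)=-1; sign (−1)^0·+1^1·-1^-3 = -1.
(a,b)_2: α=-6, β=-5; u≡1, v≡1 (mod 8); ε(u)ε(v)=0·0, αω(v)=-6·0, βω(u)=-5·0; sum ≡ 0  ⇒  +1.
(a,b)_17: α=-2, u≡10; β=-6, v≡12 (mod 17); (10|17)=-1, (12|17)=-1; sign (−1)^0·-1^-6·-1^-2 = +1.
(a,b)_7: α=3, u≡2; β=9, v≡2 (mod 7); (2|7)=+1, (2|7)=+1; sign (−1)^1·+1^9·+1^3 = -1.
(a,b)_3: α=5, u≡2; β=3, v≡1 (mod 3); (2|3)=-1, (1|3)=+1; sign (−1)^1·-1^3·+1^5 = +1.
(a,b)_23: α=-2, u≡6; β=-6, v≡13 (mod 23); (6|23)=+1, (13|23)=+1; sign (−1)^0·+1^-6·+1^-2 = +1.
(a,b)_∞: sgn(105)=+, sgn(210)=+, so +1.
(a,b)_31: α=2, u≡26; β=6, v≡12 (mod 31); (26|31)=-1, (12|31)=-1; sign (−1)^0·-1^6·-1^2 = +1.
(105, 210 / ℚ) ramifies at {5, 7}: a division algebra.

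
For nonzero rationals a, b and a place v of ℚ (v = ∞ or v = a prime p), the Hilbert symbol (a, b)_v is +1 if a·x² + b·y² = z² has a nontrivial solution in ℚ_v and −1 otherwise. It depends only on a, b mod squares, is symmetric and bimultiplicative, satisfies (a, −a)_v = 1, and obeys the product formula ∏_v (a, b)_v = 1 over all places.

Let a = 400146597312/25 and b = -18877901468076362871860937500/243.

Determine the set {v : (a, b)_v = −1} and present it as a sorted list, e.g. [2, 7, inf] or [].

[2, 19, 23, 29]

Mod squares: a ≡ 1054527, b ≡ -20036013. Check v ∈ {∞, 2, 3, 5, 7, 11, 17, 19, 23, 29, 31}.
v=3: a=3^1·(≡2), b=3^-5·(≡1) mod 3; (2|3)=-1, (1|3)=+1; (−1)^{1·-5·1}·(-1)^-5·(+1)^1 = +1.
v=2: v_2(a)=6, v_2(b)=2; units ≡ 7, 3 (mod 8); ε·ε+αω+βω = 1·1+6·1+2·0 ≡ 1  ⇒  (a,b)_2 = -1.
v=23: a=23^1·(≡10), b=23^3·(≡14) mod 23; (10|23)=-1, (14|23)=-1; (−1)^{1·3·11}·(-1)^3·(-1)^1 = -1.
v=11: a=11^2·(≡4), b=11^4·(≡3) mod 11; (4|11)=+1, (3|11)=+1; (−1)^{2·4·5}·(+1)^4·(+1)^2 = +1.
v=31: a=31^1·(≡25), b=31^3·(≡11) mod 31; (25|31)=+1, (11|31)=-1; (−1)^{1·3·15}·(+1)^3·(-1)^1 = +1.
v=7: a=7^2·(≡6), b=7^0·(≡6) mod 7; (6|7)=-1, (6|7)=-1; (−1)^{2·0·3}·(-1)^0·(-1)^2 = +1.
v=∞: 1054527 > 0 and -20036013 < 0  ⇒  (a,b)_∞ = +1.
v=19: a=19^0·(≡3), b=19^1·(≡4) mod 19; (3|19)=-1, (4|19)=+1; (−1)^{0·1·9}·(-1)^1·(+1)^0 = -1.
v=29: a=29^1·(≡15), b=29^3·(≡9) mod 29; (15|29)=-1, (9|29)=+1; (−1)^{1·3·14}·(-1)^3·(+1)^1 = -1.
v=17: a=17^1·(≡13), b=17^3·(≡1) mod 17; (13|17)=+1, (1|17)=+1; (−1)^{1·3·8}·(+1)^3·(+1)^1 = +1.
v=5: a=5^-2·(≡2), b=5^8·(≡2) mod 5; (2|5)=-1, (2|5)=-1; (−1)^{-2·8·2}·(-1)^8·(-1)^-2 = +1.
Ram(1054527, -20036013) = {2, 19, 23, 29}; no ℚ_2-point on the conic.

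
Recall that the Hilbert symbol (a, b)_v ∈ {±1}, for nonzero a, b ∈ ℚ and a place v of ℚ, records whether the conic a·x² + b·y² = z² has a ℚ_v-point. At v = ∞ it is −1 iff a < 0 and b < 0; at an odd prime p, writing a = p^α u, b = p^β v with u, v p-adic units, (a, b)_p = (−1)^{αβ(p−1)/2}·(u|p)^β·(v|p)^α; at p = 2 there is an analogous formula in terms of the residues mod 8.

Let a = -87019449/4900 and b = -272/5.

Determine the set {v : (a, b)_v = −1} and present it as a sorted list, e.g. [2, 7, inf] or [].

Mod squares: a ≡ -719169, b ≡ -85. Check v ∈ {∞, 2, 3, 5, 7, 11, 17, 19, 31, 37}.
v=3: a=3^1·(≡1), b=3^0·(≡2) mod 3; (1|3)=+1, (2|3)=-1; (−1)^{1·0·1}·(+1)^0·(-1)^1 = -1.
v=19: a=19^1·(≡1), b=19^0·(≡14) mod 19; (1|19)=+1, (14|19)=-1; (−1)^{1·0·9}·(+1)^0·(-1)^1 = -1.
v=5: a=5^-2·(≡1), b=5^-1·(≡3) mod 5; (1|5)=+1, (3|5)=-1; (−1)^{-2·-1·2}·(+1)^-1·(-1)^-2 = +1.
v=∞: -719169 < 0 and -85 < 0  ⇒  (a,b)_∞ = -1.
v=17: a=17^0·(≡8), b=17^1·(≡7) mod 17; (8|17)=+1, (7|17)=-1; (−1)^{0·1·8}·(+1)^1·(-1)^0 = +1.
v=37: a=37^1·(≡11), b=37^0·(≡27) mod 37; (11|37)=+1, (27|37)=+1; (−1)^{1·0·18}·(+1)^0·(+1)^1 = +1.
v=7: a=7^-2·(≡4), b=7^0·(≡3) mod 7; (4|7)=+1, (3|7)=-1; (−1)^{-2·0·3}·(+1)^0·(-1)^-2 = +1.
v=31: a=31^1·(≡1), b=31^0·(≡20) mod 31; (1|31)=+1, (20|31)=+1; (−1)^{1·0·15}·(+1)^0·(+1)^1 = +1.
v=11: a=11^3·(≡1), b=11^0·(≡5) mod 11; (1|11)=+1, (5|11)=+1; (−1)^{3·0·5}·(+1)^0·(+1)^3 = +1.
v=2: v_2(a)=-2, v_2(b)=4; units ≡ 7, 3 (mod 8); ε·ε+αω+βω = 1·1+-2·1+4·0 ≡ 1  ⇒  (a,b)_2 = -1.
(-719169, -85 / ℚ) ramifies at {2, 3, 19, ∞}: a division algebra.

[2, 3, 19, inf]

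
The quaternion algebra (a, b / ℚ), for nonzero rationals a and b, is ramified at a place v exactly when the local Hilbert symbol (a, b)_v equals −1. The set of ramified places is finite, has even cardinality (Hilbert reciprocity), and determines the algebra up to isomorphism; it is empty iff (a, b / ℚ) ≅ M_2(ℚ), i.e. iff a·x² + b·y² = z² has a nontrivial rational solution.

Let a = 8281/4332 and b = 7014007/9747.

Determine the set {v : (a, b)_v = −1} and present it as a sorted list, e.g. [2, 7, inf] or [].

[3, 7]

Mod squares: a ≡ 3, b ≡ 21. Check v ∈ {∞, 2, 3, 7, 11, 13, 19}.
v=2: v_2(a)=-2, v_2(b)=0; units ≡ 3, 5 (mod 8); ε·ε+αω+βω = 1·0+-2·1+0·1 ≡ 0  ⇒  (a,b)_2 = +1.
v=11: a=11^0·(≡1), b=11^2·(≡8) mod 11; (1|11)=+1, (8|11)=-1; (−1)^{0·2·5}·(+1)^2·(-1)^0 = +1.
v=7: a=7^2·(≡6), b=7^3·(≡3) mod 7; (6|7)=-1, (3|7)=-1; (−1)^{2·3·3}·(-1)^3·(-1)^2 = -1.
v=∞: 3 > 0 and 21 > 0  ⇒  (a,b)_∞ = +1.
v=19: a=19^-2·(≡14), b=19^-2·(≡3) mod 19; (14|19)=-1, (3|19)=-1; (−1)^{-2·-2·9}·(-1)^-2·(-1)^-2 = +1.
v=3: a=3^-1·(≡1), b=3^-3·(≡1) mod 3; (1|3)=+1, (1|3)=+1; (−1)^{-1·-3·1}·(+1)^-3·(+1)^-1 = -1.
v=13: a=13^2·(≡12), b=13^2·(≡2) mod 13; (12|13)=+1, (2|13)=-1; (−1)^{2·2·6}·(+1)^2·(-1)^2 = +1.
|Ram(3, 21)| = 2, even; anisotropic at {3, 7}.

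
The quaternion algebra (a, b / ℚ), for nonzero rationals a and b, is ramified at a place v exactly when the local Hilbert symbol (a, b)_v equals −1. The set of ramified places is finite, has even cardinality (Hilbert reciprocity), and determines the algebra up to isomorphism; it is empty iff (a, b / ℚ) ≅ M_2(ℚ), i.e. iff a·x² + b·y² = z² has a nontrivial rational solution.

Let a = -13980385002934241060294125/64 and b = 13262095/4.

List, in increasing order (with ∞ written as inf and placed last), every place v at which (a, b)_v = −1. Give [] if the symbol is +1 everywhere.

[2, 5, 7, 13, 19, 29, 37, 41]

Mod squares: a ≡ -220184965, b ≡ 270655. Check v ∈ {∞, 2, 5, 7, 11, 13, 19, 29, 37, 41}.
v=29: a=29^1·(≡10), b=29^0·(≡19) mod 29; (10|29)=-1, (19|29)=-1; (−1)^{1·0·14}·(-1)^0·(-1)^1 = -1.
v=19: a=19^4·(≡15), b=19^1·(≡10) mod 19; (15|19)=-1, (10|19)=-1; (−1)^{4·1·9}·(-1)^1·(-1)^4 = -1.
v=7: a=7^7·(≡2), b=7^3·(≡1) mod 7; (2|7)=+1, (1|7)=+1; (−1)^{7·3·3}·(+1)^3·(+1)^7 = -1.
v=5: a=5^3·(≡3), b=5^1·(≡1) mod 5; (3|5)=-1, (1|5)=+1; (−1)^{3·1·2}·(-1)^1·(+1)^3 = -1.
v=41: a=41^1·(≡5), b=41^0·(≡28) mod 41; (5|41)=+1, (28|41)=-1; (−1)^{1·0·20}·(+1)^0·(-1)^1 = -1.
v=37: a=37^3·(≡24), b=37^1·(≡4) mod 37; (24|37)=-1, (4|37)=+1; (−1)^{3·1·18}·(-1)^1·(+1)^3 = -1.
v=2: v_2(a)=-6, v_2(b)=-2; units ≡ 3, 7 (mod 8); ε·ε+αω+βω = 1·1+-6·0+-2·1 ≡ 1  ⇒  (a,b)_2 = -1.
v=13: a=13^1·(≡8), b=13^0·(≡7) mod 13; (8|13)=-1, (7|13)=-1; (−1)^{1·0·6}·(-1)^0·(-1)^1 = -1.
v=∞: -220184965 < 0 and 270655 > 0  ⇒  (a,b)_∞ = +1.
v=11: a=11^3·(≡6), b=11^1·(≡3) mod 11; (6|11)=-1, (3|11)=+1; (−1)^{3·1·5}·(-1)^1·(+1)^3 = +1.
(-220184965, 270655 / ℚ) ramifies at {2, 5, 7, 13, 19, 29, 37, 41}: a division algebra.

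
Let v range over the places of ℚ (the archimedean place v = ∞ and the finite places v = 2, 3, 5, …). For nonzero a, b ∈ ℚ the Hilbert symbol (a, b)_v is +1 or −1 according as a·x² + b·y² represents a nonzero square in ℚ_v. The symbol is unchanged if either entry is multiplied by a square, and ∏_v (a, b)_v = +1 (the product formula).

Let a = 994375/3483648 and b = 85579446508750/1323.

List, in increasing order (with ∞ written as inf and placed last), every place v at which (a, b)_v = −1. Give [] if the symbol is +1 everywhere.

[17, 37]

(a, b) ≡ (66822, 162282) mod (ℚ^×)²; places V = {2, 3, 5, 7, 17, 37, 43, ∞}.
(a,b)_7: α=-1, u≡3; β=-2, v≡2 (mod 7); (3|7)=-1, (2|7)=+1; sign (−1)^0·-1^-2·+1^-1 = +1.
(a,b)_3: α=-5, u≡2; β=-3, v≡1 (mod 3); (2|3)=-1, (1|3)=+1; sign (−1)^1·-1^-3·+1^-5 = +1.
(a,b)_5: α=4, u≡2; β=4, v≡3 (mod 5); (2|5)=-1, (3|5)=-1; sign (−1)^0·-1^4·-1^4 = +1.
(a,b)_37: α=1, u≡36; β=3, v≡8 (mod 37); (36|37)=+1, (8|37)=-1; sign (−1)^0·+1^3·-1^1 = -1.
(a,b)_43: α=1, u≡40; β=3, v≡18 (mod 43); (40|43)=+1, (18|43)=-1; sign (−1)^1·+1^3·-1^1 = +1.
(a,b)_2: α=-11, β=1; u≡3, v≡5 (mod 8); ε(u)ε(v)=1·0, αω(v)=-11·1, βω(u)=1·1; sum ≡ 0  ⇒  +1.
(a,b)_∞: sgn(66822)=+, sgn(162282)=+, so +1.
(a,b)_17: α=0, u≡12; β=1, v≡9 (mod 17); (12|17)=-1, (9|17)=+1; sign (−1)^0·-1^1·+1^0 = -1.
Ram(66822, 162282) = {17, 37}; no ℚ_17-point on the conic.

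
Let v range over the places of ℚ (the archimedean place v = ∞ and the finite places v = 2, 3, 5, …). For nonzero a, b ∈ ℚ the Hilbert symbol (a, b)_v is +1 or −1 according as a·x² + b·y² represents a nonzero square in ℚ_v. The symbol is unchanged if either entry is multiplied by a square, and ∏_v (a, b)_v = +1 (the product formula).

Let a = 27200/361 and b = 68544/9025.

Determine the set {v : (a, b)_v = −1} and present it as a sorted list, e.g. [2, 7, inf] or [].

[7, 17]

(a, b) ≡ (17, 119) mod (ℚ^×)²; places V = {2, 3, 5, 7, 17, 19, ∞}.
(a,b)_∞: sgn(17)=+, sgn(119)=+, so +1.
(a,b)_3: α=0, u≡2; β=2, v≡2 (mod 3); (2|3)=-1, (2|3)=-1; sign (−1)^0·-1^2·-1^0 = +1.
(a,b)_2: α=6, β=6; u≡1, v≡7 (mod 8); ε(u)ε(v)=0·1, αω(v)=6·0, βω(u)=6·0; sum ≡ 0  ⇒  +1.
(a,b)_17: α=1, u≡9; β=1, v≡7 (mod 17); (9|17)=+1, (7|17)=-1; sign (−1)^0·+1^1·-1^1 = -1.
(a,b)_5: α=2, u≡3; β=-2, v≡4 (mod 5); (3|5)=-1, (4|5)=+1; sign (−1)^0·-1^-2·+1^2 = +1.
(a,b)_19: α=-2, u≡11; β=-2, v≡5 (mod 19); (11|19)=+1, (5|19)=+1; sign (−1)^0·+1^-2·+1^-2 = +1.
(a,b)_7: α=0, u≡3; β=1, v≡3 (mod 7); (3|7)=-1, (3|7)=-1; sign (−1)^0·-1^1·-1^0 = -1.
(17, 119 / ℚ) ramifies at {7, 17}: a division algebra.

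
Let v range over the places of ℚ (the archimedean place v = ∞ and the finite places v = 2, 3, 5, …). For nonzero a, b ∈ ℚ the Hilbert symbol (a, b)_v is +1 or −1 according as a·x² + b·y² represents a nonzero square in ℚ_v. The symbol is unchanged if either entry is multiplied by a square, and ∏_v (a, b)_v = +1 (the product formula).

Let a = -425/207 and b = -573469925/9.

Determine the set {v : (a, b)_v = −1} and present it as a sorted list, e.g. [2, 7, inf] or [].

Mod squares: a ≡ -391, b ≡ -79373. Check v ∈ {∞, 2, 3, 5, 7, 17, 23, 29}.
v=5: a=5^2·(≡4), b=5^2·(≡2) mod 5; (4|5)=+1, (2|5)=-1; (−1)^{2·2·2}·(+1)^2·(-1)^2 = +1.
v=∞: -391 < 0 and -79373 < 0  ⇒  (a,b)_∞ = -1.
v=3: a=3^-2·(≡2), b=3^-2·(≡1) mod 3; (2|3)=-1, (1|3)=+1; (−1)^{-2·-2·1}·(-1)^-2·(+1)^-2 = +1.
v=2: v_2(a)=0, v_2(b)=0; units ≡ 1, 3 (mod 8); ε·ε+αω+βω = 0·1+0·1+0·0 ≡ 0  ⇒  (a,b)_2 = +1.
v=17: a=17^1·(≡3), b=17^3·(≡11) mod 17; (3|17)=-1, (11|17)=-1; (−1)^{1·3·8}·(-1)^3·(-1)^1 = +1.
v=29: a=29^0·(≡17), b=29^1·(≡8) mod 29; (17|29)=-1, (8|29)=-1; (−1)^{0·1·14}·(-1)^1·(-1)^0 = -1.
v=7: a=7^0·(≡4), b=7^1·(≡4) mod 7; (4|7)=+1, (4|7)=+1; (−1)^{0·1·3}·(+1)^1·(+1)^0 = +1.
v=23: a=23^-1·(≡9), b=23^1·(≡15) mod 23; (9|23)=+1, (15|23)=-1; (−1)^{-1·1·11}·(+1)^1·(-1)^-1 = +1.
(-391, -79373 / ℚ) ramifies at {29, ∞}: a division algebra.

[29, inf]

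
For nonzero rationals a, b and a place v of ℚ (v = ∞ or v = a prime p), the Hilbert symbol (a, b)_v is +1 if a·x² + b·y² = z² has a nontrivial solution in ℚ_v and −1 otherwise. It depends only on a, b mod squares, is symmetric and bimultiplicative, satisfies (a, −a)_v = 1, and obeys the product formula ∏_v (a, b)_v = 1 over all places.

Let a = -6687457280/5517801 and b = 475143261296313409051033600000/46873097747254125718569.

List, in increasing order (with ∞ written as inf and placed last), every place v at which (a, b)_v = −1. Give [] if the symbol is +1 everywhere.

Mod squares: a ≡ -170, b ≡ 85. Check v ∈ {∞, 2, 3, 5, 7, 11, 13, 17, 29, 41, 43}.
v=2: v_2(a)=15, v_2(b)=34; units ≡ 3, 5 (mod 8); ε·ε+αω+βω = 1·0+15·1+34·1 ≡ 1  ⇒  (a,b)_2 = -1.
v=29: a=29^-2·(≡20), b=29^-6·(≡27) mod 29; (20|29)=+1, (27|29)=-1; (−1)^{-2·-6·14}·(+1)^-6·(-1)^-2 = +1.
v=7: a=7^4·(≡3), b=7^8·(≡4) mod 7; (3|7)=-1, (4|7)=+1; (−1)^{4·8·3}·(-1)^8·(+1)^4 = +1.
v=43: a=43^0·(≡7), b=43^2·(≡33) mod 43; (7|43)=-1, (33|43)=-1; (−1)^{0·2·21}·(-1)^2·(-1)^0 = +1.
v=5: a=5^1·(≡4), b=5^5·(≡3) mod 5; (4|5)=+1, (3|5)=-1; (−1)^{1·5·2}·(+1)^5·(-1)^1 = -1.
v=3: a=3^-8·(≡1), b=3^-18·(≡1) mod 3; (1|3)=+1, (1|3)=+1; (−1)^{-8·-18·1}·(+1)^-18·(+1)^-8 = +1.
v=∞: -170 < 0 and 85 > 0  ⇒  (a,b)_∞ = +1.
v=11: a=11^0·(≡8), b=11^-2·(≡7) mod 11; (8|11)=-1, (7|11)=-1; (−1)^{0·-2·5}·(-1)^-2·(-1)^0 = +1.
v=17: a=17^1·(≡14), b=17^3·(≡5) mod 17; (14|17)=-1, (5|17)=-1; (−1)^{1·3·8}·(-1)^3·(-1)^1 = +1.
v=41: a=41^0·(≡29), b=41^-2·(≡6) mod 41; (29|41)=-1, (6|41)=-1; (−1)^{0·-2·20}·(-1)^-2·(-1)^0 = +1.
v=13: a=13^0·(≡1), b=13^2·(≡6) mod 13; (1|13)=+1, (6|13)=-1; (−1)^{0·2·6}·(+1)^2·(-1)^0 = +1.
Ram(-170, 85) = {2, 5}; no ℚ_2-point on the conic.

[2, 5]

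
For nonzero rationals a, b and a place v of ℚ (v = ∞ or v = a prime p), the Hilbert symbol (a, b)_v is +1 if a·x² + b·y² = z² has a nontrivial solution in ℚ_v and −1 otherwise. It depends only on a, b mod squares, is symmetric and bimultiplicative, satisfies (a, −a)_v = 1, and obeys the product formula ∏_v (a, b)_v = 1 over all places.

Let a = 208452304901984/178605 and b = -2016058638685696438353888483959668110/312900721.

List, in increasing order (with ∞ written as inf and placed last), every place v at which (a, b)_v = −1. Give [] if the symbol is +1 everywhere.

(a, b) ≡ (11470, -194990) mod (ℚ^×)²; places V = {2, 3, 5, 7, 11, 13, 17, 19, 23, 31, 37, ∞}.
(a,b)_3: α=-6, u≡1; β=4, v≡1 (mod 3); (1|3)=+1, (1|3)=+1; sign (−1)^0·+1^4·+1^-6 = +1.
(a,b)_5: α=-1, u≡4; β=1, v≡3 (mod 5); (4|5)=+1, (3|5)=-1; sign (−1)^0·+1^1·-1^-1 = -1.
(a,b)_37: α=1, u≡24; β=3, v≡21 (mod 37); (24|37)=-1, (21|37)=+1; sign (−1)^0·-1^3·+1^1 = -1.
(a,b)_19: α=0, u≡14; β=-4, v≡16 (mod 19); (14|19)=-1, (16|19)=+1; sign (−1)^0·-1^-4·+1^0 = +1.
(a,b)_2: α=5, β=1; u≡7, v≡1 (mod 8); ε(u)ε(v)=1·0, αω(v)=5·0, βω(u)=1·0; sum ≡ 0  ⇒  +1.
(a,b)_∞: sgn(11470)=+, sgn(-194990)=−, so +1.
(a,b)_23: α=0, u≡6; β=2, v≡4 (mod 23); (6|23)=+1, (4|23)=+1; sign (−1)^0·+1^2·+1^0 = +1.
(a,b)_7: α=-2, u≡2; β=-4, v≡4 (mod 7); (2|7)=+1, (4|7)=+1; sign (−1)^0·+1^-4·+1^-2 = +1.
(a,b)_13: α=2, u≡4; β=2, v≡9 (mod 13); (4|13)=+1, (9|13)=+1; sign (−1)^0·+1^2·+1^2 = +1.
(a,b)_11: α=2, u≡6; β=4, v≡6 (mod 11); (6|11)=-1, (6|11)=-1; sign (−1)^0·-1^4·-1^2 = +1.
(a,b)_31: α=3, u≡6; β=9, v≡27 (mod 31); (6|31)=-1, (27|31)=-1; sign (−1)^1·-1^9·-1^3 = -1.
(a,b)_17: α=2, u≡11; β=5, v≡3 (mod 17); (11|17)=-1, (3|17)=-1; sign (−1)^0·-1^5·-1^2 = -1.
|Ram(11470, -194990)| = 4, even; anisotropic at {5, 17, 31, 37}.

[5, 17, 31, 37]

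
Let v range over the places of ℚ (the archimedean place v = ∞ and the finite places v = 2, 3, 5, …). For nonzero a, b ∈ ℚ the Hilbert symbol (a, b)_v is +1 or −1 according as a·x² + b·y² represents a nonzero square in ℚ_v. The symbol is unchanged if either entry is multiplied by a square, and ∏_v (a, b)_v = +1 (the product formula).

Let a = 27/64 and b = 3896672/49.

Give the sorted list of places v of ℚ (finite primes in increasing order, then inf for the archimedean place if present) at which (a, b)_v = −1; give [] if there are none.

[3, 17, 19, 29]

(a, b) ≡ (3, 243542) mod (ℚ^×)²; places V = {2, 3, 7, 13, 17, 19, 29, ∞}.
(a,b)_13: α=0, u≡12; β=1, v≡12 (mod 13); (12|13)=+1, (12|13)=+1; sign (−1)^0·+1^1·+1^0 = +1.
(a,b)_7: α=0, u≡6; β=-2, v≡3 (mod 7); (6|7)=-1, (3|7)=-1; sign (−1)^0·-1^-2·-1^0 = +1.
(a,b)_29: α=0, u≡19; β=1, v≡2 (mod 29); (19|29)=-1, (2|29)=-1; sign (−1)^0·-1^1·-1^0 = -1.
(a,b)_2: α=-6, β=5; u≡3, v≡3 (mod 8); ε(u)ε(v)=1·1, αω(v)=-6·1, βω(u)=5·1; sum ≡ 0  ⇒  +1.
(a,b)_∞: sgn(3)=+, sgn(243542)=+, so +1.
(a,b)_19: α=0, u≡12; β=1, v≡14 (mod 19); (12|19)=-1, (14|19)=-1; sign (−1)^0·-1^1·-1^0 = -1.
(a,b)_3: α=3, u≡1; β=0, v≡2 (mod 3); (1|3)=+1, (2|3)=-1; sign (−1)^0·+1^0·-1^3 = -1.
(a,b)_17: α=0, u≡6; β=1, v≡6 (mod 17); (6|17)=-1, (6|17)=-1; sign (−1)^0·-1^1·-1^0 = -1.
Ram(3, 243542) = {3, 17, 19, 29}; no ℚ_3-point on the conic.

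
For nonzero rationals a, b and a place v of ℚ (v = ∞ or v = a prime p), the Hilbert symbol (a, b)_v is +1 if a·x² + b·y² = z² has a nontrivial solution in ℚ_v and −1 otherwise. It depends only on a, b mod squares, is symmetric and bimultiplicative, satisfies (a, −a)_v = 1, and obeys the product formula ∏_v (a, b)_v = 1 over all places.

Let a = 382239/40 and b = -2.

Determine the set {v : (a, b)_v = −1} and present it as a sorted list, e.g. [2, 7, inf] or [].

[5, 13]

(a, b) ≡ (390, -2) mod (ℚ^×)²; places V = {2, 3, 5, 11, 13, ∞}.
(a,b)_5: α=-1, u≡3; β=0, v≡3 (mod 5); (3|5)=-1, (3|5)=-1; sign (−1)^0·-1^0·-1^-1 = -1.
(a,b)_11: α=2, u≡5; β=0, v≡9 (mod 11); (5|11)=+1, (9|11)=+1; sign (−1)^0·+1^0·+1^2 = +1.
(a,b)_∞: sgn(390)=+, sgn(-2)=−, so +1.
(a,b)_3: α=5, u≡1; β=0, v≡1 (mod 3); (1|3)=+1, (1|3)=+1; sign (−1)^0·+1^0·+1^5 = +1.
(a,b)_13: α=1, u≡10; β=0, v≡11 (mod 13); (10|13)=+1, (11|13)=-1; sign (−1)^0·+1^0·-1^1 = -1.
(a,b)_2: α=-3, β=1; u≡3, v≡7 (mod 8); ε(u)ε(v)=1·1, αω(v)=-3·0, βω(u)=1·1; sum ≡ 0  ⇒  +1.
(390, -2 / ℚ) ramifies at {5, 13}: a division algebra.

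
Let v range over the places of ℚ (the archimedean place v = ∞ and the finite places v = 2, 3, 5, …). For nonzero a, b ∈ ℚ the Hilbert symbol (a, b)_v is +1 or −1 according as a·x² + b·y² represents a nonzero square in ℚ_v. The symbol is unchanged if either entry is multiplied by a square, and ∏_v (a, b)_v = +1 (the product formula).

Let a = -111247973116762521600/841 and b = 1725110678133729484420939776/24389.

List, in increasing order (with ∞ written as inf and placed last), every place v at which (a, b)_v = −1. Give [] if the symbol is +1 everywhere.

Mod squares: a ≡ -27094, b ≡ 39334229286. Check v ∈ {∞, 2, 3, 5, 11, 19, 23, 29, 31, 37, 41}.
v=31: a=31^1·(≡9), b=31^1·(≡13) mod 31; (9|31)=+1, (13|31)=-1; (−1)^{1·1·15}·(+1)^1·(-1)^1 = +1.
v=∞: -27094 < 0 and 39334229286 > 0  ⇒  (a,b)_∞ = +1.
v=37: a=37^2·(≡28), b=37^3·(≡2) mod 37; (28|37)=+1, (2|37)=-1; (−1)^{2·3·18}·(+1)^3·(-1)^2 = +1.
v=41: a=41^2·(≡14), b=41^3·(≡39) mod 41; (14|41)=-1, (39|41)=+1; (−1)^{2·3·20}·(-1)^3·(+1)^2 = -1.
v=11: a=11^2·(≡2), b=11^5·(≡1) mod 11; (2|11)=-1, (1|11)=+1; (−1)^{2·5·5}·(-1)^5·(+1)^2 = -1.
v=29: a=29^-2·(≡21), b=29^-3·(≡15) mod 29; (21|29)=-1, (15|29)=-1; (−1)^{-2·-3·14}·(-1)^-3·(-1)^-2 = -1.
v=23: a=23^1·(≡3), b=23^1·(≡17) mod 23; (3|23)=+1, (17|23)=-1; (−1)^{1·1·11}·(+1)^1·(-1)^1 = +1.
v=19: a=19^1·(≡18), b=19^1·(≡17) mod 19; (18|19)=-1, (17|19)=+1; (−1)^{1·1·9}·(-1)^1·(+1)^1 = +1.
v=5: a=5^2·(≡1), b=5^0·(≡4) mod 5; (1|5)=+1, (4|5)=+1; (−1)^{2·0·2}·(+1)^0·(+1)^2 = +1.
v=2: v_2(a)=17, v_2(b)=23; units ≡ 5, 3 (mod 8); ε·ε+αω+βω = 0·1+17·1+23·1 ≡ 0  ⇒  (a,b)_2 = +1.
v=3: a=3^2·(≡2), b=3^3·(≡2) mod 3; (2|3)=-1, (2|3)=-1; (−1)^{2·3·1}·(-1)^3·(-1)^2 = -1.
(-27094, 39334229286 / ℚ) ramifies at {3, 11, 29, 41}: a division algebra.

[3, 11, 29, 41]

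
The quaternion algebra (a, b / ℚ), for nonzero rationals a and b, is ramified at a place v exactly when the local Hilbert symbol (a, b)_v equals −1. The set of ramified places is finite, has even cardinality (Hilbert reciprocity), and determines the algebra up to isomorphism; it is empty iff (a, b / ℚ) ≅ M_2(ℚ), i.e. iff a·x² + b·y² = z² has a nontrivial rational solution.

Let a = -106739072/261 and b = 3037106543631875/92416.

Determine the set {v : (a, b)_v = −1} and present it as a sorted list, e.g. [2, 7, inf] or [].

(a, b) ≡ (-26158, 11) mod (ℚ^×)²; places V = {2, 3, 5, 11, 13, 19, 29, 41, 43, ∞}.
(a,b)_13: α=0, u≡2; β=2, v≡8 (mod 13); (2|13)=-1, (8|13)=-1; sign (−1)^0·-1^2·-1^0 = +1.
(a,b)_43: α=2, u≡7; β=2, v≡31 (mod 43); (7|43)=-1, (31|43)=+1; sign (−1)^0·-1^2·+1^2 = +1.
(a,b)_41: α=1, u≡40; β=2, v≡17 (mod 41); (40|41)=+1, (17|41)=-1; sign (−1)^0·+1^2·-1^1 = -1.
(a,b)_29: α=-1, u≡14; β=2, v≡10 (mod 29); (14|29)=-1, (10|29)=-1; sign (−1)^0·-1^2·-1^-1 = -1.
(a,b)_19: α=0, u≡11; β=-2, v≡9 (mod 19); (11|19)=+1, (9|19)=+1; sign (−1)^0·+1^-2·+1^0 = +1.
(a,b)_11: α=1, u≡4; β=1, v≡5 (mod 11); (4|11)=+1, (5|11)=+1; sign (−1)^1·+1^1·+1^1 = -1.
(a,b)_2: α=7, β=-8; u≡1, v≡3 (mod 8); ε(u)ε(v)=0·1, αω(v)=7·1, βω(u)=-8·0; sum ≡ 1  ⇒  -1.
(a,b)_5: α=0, u≡3; β=4, v≡1 (mod 5); (3|5)=-1, (1|5)=+1; sign (−1)^0·-1^4·+1^0 = +1.
(a,b)_3: α=-2, u≡2; β=0, v≡2 (mod 3); (2|3)=-1, (2|3)=-1; sign (−1)^0·-1^0·-1^-2 = +1.
(a,b)_∞: sgn(-26158)=−, sgn(11)=+, so +1.
|Ram(-26158, 11)| = 4, even; anisotropic at {2, 11, 29, 41}.

[2, 11, 29, 41]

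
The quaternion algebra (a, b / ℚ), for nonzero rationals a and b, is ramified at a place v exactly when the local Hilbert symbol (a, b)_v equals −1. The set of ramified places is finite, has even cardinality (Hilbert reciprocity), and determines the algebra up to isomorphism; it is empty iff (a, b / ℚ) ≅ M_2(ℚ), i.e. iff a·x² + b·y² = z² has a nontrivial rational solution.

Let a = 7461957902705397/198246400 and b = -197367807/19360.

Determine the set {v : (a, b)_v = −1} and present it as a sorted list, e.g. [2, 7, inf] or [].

(a, b) ≡ (2093, -1067430) mod (ℚ^×)²; places V = {2, 3, 5, 7, 11, 13, 17, 23, 41, 43, ∞}.
(a,b)_43: α=2, u≡8; β=2, v≡37 (mod 43); (8|43)=-1, (37|43)=-1; sign (−1)^0·-1^2·-1^2 = +1.
(a,b)_3: α=4, u≡2; β=1, v≡2 (mod 3); (2|3)=-1, (2|3)=-1; sign (−1)^0·-1^1·-1^4 = -1.
(a,b)_7: α=3, u≡6; β=1, v≡5 (mod 7); (6|7)=-1, (5|7)=-1; sign (−1)^1·-1^1·-1^3 = -1.
(a,b)_13: α=1, u≡5; β=1, v≡5 (mod 13); (5|13)=-1, (5|13)=-1; sign (−1)^0·-1^1·-1^1 = +1.
(a,b)_41: α=2, u≡18; β=0, v≡31 (mod 41); (18|41)=+1, (31|41)=+1; sign (−1)^0·+1^0·+1^2 = +1.
(a,b)_∞: sgn(2093)=+, sgn(-1067430)=−, so +1.
(a,b)_23: α=1, u≡14; β=1, v≡4 (mod 23); (14|23)=-1, (4|23)=+1; sign (−1)^1·-1^1·+1^1 = +1.
(a,b)_11: α=-2, u≡5; β=-2, v≡2 (mod 11); (5|11)=+1, (2|11)=-1; sign (−1)^0·+1^-2·-1^-2 = +1.
(a,b)_17: α=2, u≡8; β=1, v≡9 (mod 17); (8|17)=+1, (9|17)=+1; sign (−1)^0·+1^1·+1^2 = +1.
(a,b)_2: α=-16, β=-5; u≡5, v≡5 (mod 8); ε(u)ε(v)=0·0, αω(v)=-16·1, βω(u)=-5·1; sum ≡ 1  ⇒  -1.
(a,b)_5: α=-2, u≡2; β=-1, v≡4 (mod 5); (2|5)=-1, (4|5)=+1; sign (−1)^0·-1^-1·+1^-2 = -1.
(2093, -1067430 / ℚ) ramifies at {2, 3, 5, 7}: a division algebra.

[2, 3, 5, 7]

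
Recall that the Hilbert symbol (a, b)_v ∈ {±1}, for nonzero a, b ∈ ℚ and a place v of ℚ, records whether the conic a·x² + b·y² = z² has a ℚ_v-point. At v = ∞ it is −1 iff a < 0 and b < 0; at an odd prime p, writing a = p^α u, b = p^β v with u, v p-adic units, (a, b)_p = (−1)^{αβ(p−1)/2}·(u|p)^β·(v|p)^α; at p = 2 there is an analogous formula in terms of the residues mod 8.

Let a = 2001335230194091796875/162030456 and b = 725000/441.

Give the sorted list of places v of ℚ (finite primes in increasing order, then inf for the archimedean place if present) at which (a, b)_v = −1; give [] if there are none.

[2, 7, 23, 29]

(a, b) ≡ (10318490, 290) mod (ℚ^×)²; places V = {2, 3, 5, 7, 13, 17, 23, 29, ∞}.
(a,b)_∞: sgn(10318490)=+, sgn(290)=+, so +1.
(a,b)_23: α=3, u≡14; β=0, v≡10 (mod 23); (14|23)=-1, (10|23)=-1; sign (−1)^0·-1^0·-1^3 = -1.
(a,b)_5: α=15, u≡3; β=5, v≡2 (mod 5); (3|5)=-1, (2|5)=-1; sign (−1)^0·-1^5·-1^15 = +1.
(a,b)_17: α=1, u≡2; β=0, v≡16 (mod 17); (2|17)=+1, (16|17)=+1; sign (−1)^0·+1^0·+1^1 = +1.
(a,b)_29: α=3, u≡16; β=1, v≡10 (mod 29); (16|29)=+1, (10|29)=-1; sign (−1)^0·+1^1·-1^3 = -1.
(a,b)_13: α=1, u≡11; β=0, v≡10 (mod 13); (11|13)=-1, (10|13)=+1; sign (−1)^0·-1^0·+1^1 = +1.
(a,b)_7: α=-3, u≡6; β=-2, v≡5 (mod 7); (6|7)=-1, (5|7)=-1; sign (−1)^0·-1^-2·-1^-3 = -1.
(a,b)_2: α=-3, β=3; u≡5, v≡1 (mod 8); ε(u)ε(v)=0·0, αω(v)=-3·0, βω(u)=3·1; sum ≡ 1  ⇒  -1.
(a,b)_3: α=-10, u≡2; β=-2, v≡2 (mod 3); (2|3)=-1, (2|3)=-1; sign (−1)^0·-1^-2·-1^-10 = +1.
(10318490, 290 / ℚ) ramifies at {2, 7, 23, 29}: a division algebra.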